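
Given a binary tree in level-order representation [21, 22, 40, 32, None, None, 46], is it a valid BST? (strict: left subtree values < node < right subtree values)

Level-order array: [21, 22, 40, 32, None, None, 46]
Validate using subtree bounds (lo, hi): at each node, require lo < value < hi,
then recurse left with hi=value and right with lo=value.
Preorder trace (stopping at first violation):
  at node 21 with bounds (-inf, +inf): OK
  at node 22 with bounds (-inf, 21): VIOLATION
Node 22 violates its bound: not (-inf < 22 < 21).
Result: Not a valid BST


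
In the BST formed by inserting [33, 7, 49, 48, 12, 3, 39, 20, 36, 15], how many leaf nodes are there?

Tree built from: [33, 7, 49, 48, 12, 3, 39, 20, 36, 15]
Tree (level-order array): [33, 7, 49, 3, 12, 48, None, None, None, None, 20, 39, None, 15, None, 36]
Rule: A leaf has 0 children.
Per-node child counts:
  node 33: 2 child(ren)
  node 7: 2 child(ren)
  node 3: 0 child(ren)
  node 12: 1 child(ren)
  node 20: 1 child(ren)
  node 15: 0 child(ren)
  node 49: 1 child(ren)
  node 48: 1 child(ren)
  node 39: 1 child(ren)
  node 36: 0 child(ren)
Matching nodes: [3, 15, 36]
Count of leaf nodes: 3


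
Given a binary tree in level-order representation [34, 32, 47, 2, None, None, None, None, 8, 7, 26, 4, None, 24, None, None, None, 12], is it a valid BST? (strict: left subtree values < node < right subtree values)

Level-order array: [34, 32, 47, 2, None, None, None, None, 8, 7, 26, 4, None, 24, None, None, None, 12]
Validate using subtree bounds (lo, hi): at each node, require lo < value < hi,
then recurse left with hi=value and right with lo=value.
Preorder trace (stopping at first violation):
  at node 34 with bounds (-inf, +inf): OK
  at node 32 with bounds (-inf, 34): OK
  at node 2 with bounds (-inf, 32): OK
  at node 8 with bounds (2, 32): OK
  at node 7 with bounds (2, 8): OK
  at node 4 with bounds (2, 7): OK
  at node 26 with bounds (8, 32): OK
  at node 24 with bounds (8, 26): OK
  at node 12 with bounds (8, 24): OK
  at node 47 with bounds (34, +inf): OK
No violation found at any node.
Result: Valid BST


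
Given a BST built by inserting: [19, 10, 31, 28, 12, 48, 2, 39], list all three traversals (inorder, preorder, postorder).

Tree insertion order: [19, 10, 31, 28, 12, 48, 2, 39]
Tree (level-order array): [19, 10, 31, 2, 12, 28, 48, None, None, None, None, None, None, 39]
Inorder (L, root, R): [2, 10, 12, 19, 28, 31, 39, 48]
Preorder (root, L, R): [19, 10, 2, 12, 31, 28, 48, 39]
Postorder (L, R, root): [2, 12, 10, 28, 39, 48, 31, 19]


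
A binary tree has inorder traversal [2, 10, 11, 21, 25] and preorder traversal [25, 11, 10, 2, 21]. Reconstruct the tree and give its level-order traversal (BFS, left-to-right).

Inorder:  [2, 10, 11, 21, 25]
Preorder: [25, 11, 10, 2, 21]
Algorithm: preorder visits root first, so consume preorder in order;
for each root, split the current inorder slice at that value into
left-subtree inorder and right-subtree inorder, then recurse.
Recursive splits:
  root=25; inorder splits into left=[2, 10, 11, 21], right=[]
  root=11; inorder splits into left=[2, 10], right=[21]
  root=10; inorder splits into left=[2], right=[]
  root=2; inorder splits into left=[], right=[]
  root=21; inorder splits into left=[], right=[]
Reconstructed level-order: [25, 11, 10, 21, 2]


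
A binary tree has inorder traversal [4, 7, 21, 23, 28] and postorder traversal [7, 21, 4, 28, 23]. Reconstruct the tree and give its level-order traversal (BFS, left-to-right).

Inorder:   [4, 7, 21, 23, 28]
Postorder: [7, 21, 4, 28, 23]
Algorithm: postorder visits root last, so walk postorder right-to-left;
each value is the root of the current inorder slice — split it at that
value, recurse on the right subtree first, then the left.
Recursive splits:
  root=23; inorder splits into left=[4, 7, 21], right=[28]
  root=28; inorder splits into left=[], right=[]
  root=4; inorder splits into left=[], right=[7, 21]
  root=21; inorder splits into left=[7], right=[]
  root=7; inorder splits into left=[], right=[]
Reconstructed level-order: [23, 4, 28, 21, 7]


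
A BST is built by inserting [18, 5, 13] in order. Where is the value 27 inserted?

Starting tree (level order): [18, 5, None, None, 13]
Insertion path: 18
Result: insert 27 as right child of 18
Final tree (level order): [18, 5, 27, None, 13]


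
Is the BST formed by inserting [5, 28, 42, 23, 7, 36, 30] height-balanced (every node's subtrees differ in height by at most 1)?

Tree (level-order array): [5, None, 28, 23, 42, 7, None, 36, None, None, None, 30]
Definition: a tree is height-balanced if, at every node, |h(left) - h(right)| <= 1 (empty subtree has height -1).
Bottom-up per-node check:
  node 7: h_left=-1, h_right=-1, diff=0 [OK], height=0
  node 23: h_left=0, h_right=-1, diff=1 [OK], height=1
  node 30: h_left=-1, h_right=-1, diff=0 [OK], height=0
  node 36: h_left=0, h_right=-1, diff=1 [OK], height=1
  node 42: h_left=1, h_right=-1, diff=2 [FAIL (|1--1|=2 > 1)], height=2
  node 28: h_left=1, h_right=2, diff=1 [OK], height=3
  node 5: h_left=-1, h_right=3, diff=4 [FAIL (|-1-3|=4 > 1)], height=4
Node 42 violates the condition: |1 - -1| = 2 > 1.
Result: Not balanced


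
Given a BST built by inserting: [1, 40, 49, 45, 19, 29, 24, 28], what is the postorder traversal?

Tree insertion order: [1, 40, 49, 45, 19, 29, 24, 28]
Tree (level-order array): [1, None, 40, 19, 49, None, 29, 45, None, 24, None, None, None, None, 28]
Postorder traversal: [28, 24, 29, 19, 45, 49, 40, 1]


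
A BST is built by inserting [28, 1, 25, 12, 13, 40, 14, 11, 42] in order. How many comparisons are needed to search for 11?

Search path for 11: 28 -> 1 -> 25 -> 12 -> 11
Found: True
Comparisons: 5


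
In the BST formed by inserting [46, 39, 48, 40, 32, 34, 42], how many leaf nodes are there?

Tree built from: [46, 39, 48, 40, 32, 34, 42]
Tree (level-order array): [46, 39, 48, 32, 40, None, None, None, 34, None, 42]
Rule: A leaf has 0 children.
Per-node child counts:
  node 46: 2 child(ren)
  node 39: 2 child(ren)
  node 32: 1 child(ren)
  node 34: 0 child(ren)
  node 40: 1 child(ren)
  node 42: 0 child(ren)
  node 48: 0 child(ren)
Matching nodes: [34, 42, 48]
Count of leaf nodes: 3


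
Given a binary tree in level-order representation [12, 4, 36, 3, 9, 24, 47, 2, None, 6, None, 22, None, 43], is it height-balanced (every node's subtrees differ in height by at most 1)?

Tree (level-order array): [12, 4, 36, 3, 9, 24, 47, 2, None, 6, None, 22, None, 43]
Definition: a tree is height-balanced if, at every node, |h(left) - h(right)| <= 1 (empty subtree has height -1).
Bottom-up per-node check:
  node 2: h_left=-1, h_right=-1, diff=0 [OK], height=0
  node 3: h_left=0, h_right=-1, diff=1 [OK], height=1
  node 6: h_left=-1, h_right=-1, diff=0 [OK], height=0
  node 9: h_left=0, h_right=-1, diff=1 [OK], height=1
  node 4: h_left=1, h_right=1, diff=0 [OK], height=2
  node 22: h_left=-1, h_right=-1, diff=0 [OK], height=0
  node 24: h_left=0, h_right=-1, diff=1 [OK], height=1
  node 43: h_left=-1, h_right=-1, diff=0 [OK], height=0
  node 47: h_left=0, h_right=-1, diff=1 [OK], height=1
  node 36: h_left=1, h_right=1, diff=0 [OK], height=2
  node 12: h_left=2, h_right=2, diff=0 [OK], height=3
All nodes satisfy the balance condition.
Result: Balanced


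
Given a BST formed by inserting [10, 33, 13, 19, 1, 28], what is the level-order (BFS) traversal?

Tree insertion order: [10, 33, 13, 19, 1, 28]
Tree (level-order array): [10, 1, 33, None, None, 13, None, None, 19, None, 28]
BFS from the root, enqueuing left then right child of each popped node:
  queue [10] -> pop 10, enqueue [1, 33], visited so far: [10]
  queue [1, 33] -> pop 1, enqueue [none], visited so far: [10, 1]
  queue [33] -> pop 33, enqueue [13], visited so far: [10, 1, 33]
  queue [13] -> pop 13, enqueue [19], visited so far: [10, 1, 33, 13]
  queue [19] -> pop 19, enqueue [28], visited so far: [10, 1, 33, 13, 19]
  queue [28] -> pop 28, enqueue [none], visited so far: [10, 1, 33, 13, 19, 28]
Result: [10, 1, 33, 13, 19, 28]


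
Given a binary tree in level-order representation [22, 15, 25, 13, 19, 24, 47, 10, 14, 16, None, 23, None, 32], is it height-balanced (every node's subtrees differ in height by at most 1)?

Tree (level-order array): [22, 15, 25, 13, 19, 24, 47, 10, 14, 16, None, 23, None, 32]
Definition: a tree is height-balanced if, at every node, |h(left) - h(right)| <= 1 (empty subtree has height -1).
Bottom-up per-node check:
  node 10: h_left=-1, h_right=-1, diff=0 [OK], height=0
  node 14: h_left=-1, h_right=-1, diff=0 [OK], height=0
  node 13: h_left=0, h_right=0, diff=0 [OK], height=1
  node 16: h_left=-1, h_right=-1, diff=0 [OK], height=0
  node 19: h_left=0, h_right=-1, diff=1 [OK], height=1
  node 15: h_left=1, h_right=1, diff=0 [OK], height=2
  node 23: h_left=-1, h_right=-1, diff=0 [OK], height=0
  node 24: h_left=0, h_right=-1, diff=1 [OK], height=1
  node 32: h_left=-1, h_right=-1, diff=0 [OK], height=0
  node 47: h_left=0, h_right=-1, diff=1 [OK], height=1
  node 25: h_left=1, h_right=1, diff=0 [OK], height=2
  node 22: h_left=2, h_right=2, diff=0 [OK], height=3
All nodes satisfy the balance condition.
Result: Balanced


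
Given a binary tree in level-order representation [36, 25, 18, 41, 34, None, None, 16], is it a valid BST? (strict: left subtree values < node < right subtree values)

Level-order array: [36, 25, 18, 41, 34, None, None, 16]
Validate using subtree bounds (lo, hi): at each node, require lo < value < hi,
then recurse left with hi=value and right with lo=value.
Preorder trace (stopping at first violation):
  at node 36 with bounds (-inf, +inf): OK
  at node 25 with bounds (-inf, 36): OK
  at node 41 with bounds (-inf, 25): VIOLATION
Node 41 violates its bound: not (-inf < 41 < 25).
Result: Not a valid BST


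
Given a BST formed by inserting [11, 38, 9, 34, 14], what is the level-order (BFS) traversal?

Tree insertion order: [11, 38, 9, 34, 14]
Tree (level-order array): [11, 9, 38, None, None, 34, None, 14]
BFS from the root, enqueuing left then right child of each popped node:
  queue [11] -> pop 11, enqueue [9, 38], visited so far: [11]
  queue [9, 38] -> pop 9, enqueue [none], visited so far: [11, 9]
  queue [38] -> pop 38, enqueue [34], visited so far: [11, 9, 38]
  queue [34] -> pop 34, enqueue [14], visited so far: [11, 9, 38, 34]
  queue [14] -> pop 14, enqueue [none], visited so far: [11, 9, 38, 34, 14]
Result: [11, 9, 38, 34, 14]


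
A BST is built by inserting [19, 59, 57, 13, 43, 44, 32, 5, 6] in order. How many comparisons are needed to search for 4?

Search path for 4: 19 -> 13 -> 5
Found: False
Comparisons: 3


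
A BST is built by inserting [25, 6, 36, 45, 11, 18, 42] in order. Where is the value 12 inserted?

Starting tree (level order): [25, 6, 36, None, 11, None, 45, None, 18, 42]
Insertion path: 25 -> 6 -> 11 -> 18
Result: insert 12 as left child of 18
Final tree (level order): [25, 6, 36, None, 11, None, 45, None, 18, 42, None, 12]


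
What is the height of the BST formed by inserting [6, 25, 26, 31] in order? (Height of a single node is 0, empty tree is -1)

Insertion order: [6, 25, 26, 31]
Tree (level-order array): [6, None, 25, None, 26, None, 31]
Compute height bottom-up (empty subtree = -1):
  height(31) = 1 + max(-1, -1) = 0
  height(26) = 1 + max(-1, 0) = 1
  height(25) = 1 + max(-1, 1) = 2
  height(6) = 1 + max(-1, 2) = 3
Height = 3


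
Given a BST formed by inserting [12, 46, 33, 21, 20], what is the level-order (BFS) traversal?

Tree insertion order: [12, 46, 33, 21, 20]
Tree (level-order array): [12, None, 46, 33, None, 21, None, 20]
BFS from the root, enqueuing left then right child of each popped node:
  queue [12] -> pop 12, enqueue [46], visited so far: [12]
  queue [46] -> pop 46, enqueue [33], visited so far: [12, 46]
  queue [33] -> pop 33, enqueue [21], visited so far: [12, 46, 33]
  queue [21] -> pop 21, enqueue [20], visited so far: [12, 46, 33, 21]
  queue [20] -> pop 20, enqueue [none], visited so far: [12, 46, 33, 21, 20]
Result: [12, 46, 33, 21, 20]


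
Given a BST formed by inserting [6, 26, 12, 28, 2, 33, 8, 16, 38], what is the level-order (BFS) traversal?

Tree insertion order: [6, 26, 12, 28, 2, 33, 8, 16, 38]
Tree (level-order array): [6, 2, 26, None, None, 12, 28, 8, 16, None, 33, None, None, None, None, None, 38]
BFS from the root, enqueuing left then right child of each popped node:
  queue [6] -> pop 6, enqueue [2, 26], visited so far: [6]
  queue [2, 26] -> pop 2, enqueue [none], visited so far: [6, 2]
  queue [26] -> pop 26, enqueue [12, 28], visited so far: [6, 2, 26]
  queue [12, 28] -> pop 12, enqueue [8, 16], visited so far: [6, 2, 26, 12]
  queue [28, 8, 16] -> pop 28, enqueue [33], visited so far: [6, 2, 26, 12, 28]
  queue [8, 16, 33] -> pop 8, enqueue [none], visited so far: [6, 2, 26, 12, 28, 8]
  queue [16, 33] -> pop 16, enqueue [none], visited so far: [6, 2, 26, 12, 28, 8, 16]
  queue [33] -> pop 33, enqueue [38], visited so far: [6, 2, 26, 12, 28, 8, 16, 33]
  queue [38] -> pop 38, enqueue [none], visited so far: [6, 2, 26, 12, 28, 8, 16, 33, 38]
Result: [6, 2, 26, 12, 28, 8, 16, 33, 38]


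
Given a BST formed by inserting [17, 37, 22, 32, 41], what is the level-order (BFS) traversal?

Tree insertion order: [17, 37, 22, 32, 41]
Tree (level-order array): [17, None, 37, 22, 41, None, 32]
BFS from the root, enqueuing left then right child of each popped node:
  queue [17] -> pop 17, enqueue [37], visited so far: [17]
  queue [37] -> pop 37, enqueue [22, 41], visited so far: [17, 37]
  queue [22, 41] -> pop 22, enqueue [32], visited so far: [17, 37, 22]
  queue [41, 32] -> pop 41, enqueue [none], visited so far: [17, 37, 22, 41]
  queue [32] -> pop 32, enqueue [none], visited so far: [17, 37, 22, 41, 32]
Result: [17, 37, 22, 41, 32]


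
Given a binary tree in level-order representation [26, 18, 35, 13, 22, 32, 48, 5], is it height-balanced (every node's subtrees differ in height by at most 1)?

Tree (level-order array): [26, 18, 35, 13, 22, 32, 48, 5]
Definition: a tree is height-balanced if, at every node, |h(left) - h(right)| <= 1 (empty subtree has height -1).
Bottom-up per-node check:
  node 5: h_left=-1, h_right=-1, diff=0 [OK], height=0
  node 13: h_left=0, h_right=-1, diff=1 [OK], height=1
  node 22: h_left=-1, h_right=-1, diff=0 [OK], height=0
  node 18: h_left=1, h_right=0, diff=1 [OK], height=2
  node 32: h_left=-1, h_right=-1, diff=0 [OK], height=0
  node 48: h_left=-1, h_right=-1, diff=0 [OK], height=0
  node 35: h_left=0, h_right=0, diff=0 [OK], height=1
  node 26: h_left=2, h_right=1, diff=1 [OK], height=3
All nodes satisfy the balance condition.
Result: Balanced


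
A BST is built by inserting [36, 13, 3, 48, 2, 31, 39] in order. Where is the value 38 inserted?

Starting tree (level order): [36, 13, 48, 3, 31, 39, None, 2]
Insertion path: 36 -> 48 -> 39
Result: insert 38 as left child of 39
Final tree (level order): [36, 13, 48, 3, 31, 39, None, 2, None, None, None, 38]


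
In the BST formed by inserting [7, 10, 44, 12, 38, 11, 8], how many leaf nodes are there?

Tree built from: [7, 10, 44, 12, 38, 11, 8]
Tree (level-order array): [7, None, 10, 8, 44, None, None, 12, None, 11, 38]
Rule: A leaf has 0 children.
Per-node child counts:
  node 7: 1 child(ren)
  node 10: 2 child(ren)
  node 8: 0 child(ren)
  node 44: 1 child(ren)
  node 12: 2 child(ren)
  node 11: 0 child(ren)
  node 38: 0 child(ren)
Matching nodes: [8, 11, 38]
Count of leaf nodes: 3


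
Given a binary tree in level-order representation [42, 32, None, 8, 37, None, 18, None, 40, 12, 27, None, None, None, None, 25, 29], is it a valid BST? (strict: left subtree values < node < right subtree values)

Level-order array: [42, 32, None, 8, 37, None, 18, None, 40, 12, 27, None, None, None, None, 25, 29]
Validate using subtree bounds (lo, hi): at each node, require lo < value < hi,
then recurse left with hi=value and right with lo=value.
Preorder trace (stopping at first violation):
  at node 42 with bounds (-inf, +inf): OK
  at node 32 with bounds (-inf, 42): OK
  at node 8 with bounds (-inf, 32): OK
  at node 18 with bounds (8, 32): OK
  at node 12 with bounds (8, 18): OK
  at node 27 with bounds (18, 32): OK
  at node 25 with bounds (18, 27): OK
  at node 29 with bounds (27, 32): OK
  at node 37 with bounds (32, 42): OK
  at node 40 with bounds (37, 42): OK
No violation found at any node.
Result: Valid BST


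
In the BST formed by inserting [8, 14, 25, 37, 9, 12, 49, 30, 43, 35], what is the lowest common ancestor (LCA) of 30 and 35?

Tree insertion order: [8, 14, 25, 37, 9, 12, 49, 30, 43, 35]
Tree (level-order array): [8, None, 14, 9, 25, None, 12, None, 37, None, None, 30, 49, None, 35, 43]
In a BST, the LCA of p=30, q=35 is the first node v on the
root-to-leaf path with p <= v <= q (go left if both < v, right if both > v).
Walk from root:
  at 8: both 30 and 35 > 8, go right
  at 14: both 30 and 35 > 14, go right
  at 25: both 30 and 35 > 25, go right
  at 37: both 30 and 35 < 37, go left
  at 30: 30 <= 30 <= 35, this is the LCA
LCA = 30


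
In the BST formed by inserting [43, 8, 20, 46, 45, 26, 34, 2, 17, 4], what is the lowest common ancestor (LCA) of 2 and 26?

Tree insertion order: [43, 8, 20, 46, 45, 26, 34, 2, 17, 4]
Tree (level-order array): [43, 8, 46, 2, 20, 45, None, None, 4, 17, 26, None, None, None, None, None, None, None, 34]
In a BST, the LCA of p=2, q=26 is the first node v on the
root-to-leaf path with p <= v <= q (go left if both < v, right if both > v).
Walk from root:
  at 43: both 2 and 26 < 43, go left
  at 8: 2 <= 8 <= 26, this is the LCA
LCA = 8


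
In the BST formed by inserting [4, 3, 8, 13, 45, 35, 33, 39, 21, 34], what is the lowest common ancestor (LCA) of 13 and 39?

Tree insertion order: [4, 3, 8, 13, 45, 35, 33, 39, 21, 34]
Tree (level-order array): [4, 3, 8, None, None, None, 13, None, 45, 35, None, 33, 39, 21, 34]
In a BST, the LCA of p=13, q=39 is the first node v on the
root-to-leaf path with p <= v <= q (go left if both < v, right if both > v).
Walk from root:
  at 4: both 13 and 39 > 4, go right
  at 8: both 13 and 39 > 8, go right
  at 13: 13 <= 13 <= 39, this is the LCA
LCA = 13


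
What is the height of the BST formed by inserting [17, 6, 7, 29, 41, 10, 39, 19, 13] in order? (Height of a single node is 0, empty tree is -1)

Insertion order: [17, 6, 7, 29, 41, 10, 39, 19, 13]
Tree (level-order array): [17, 6, 29, None, 7, 19, 41, None, 10, None, None, 39, None, None, 13]
Compute height bottom-up (empty subtree = -1):
  height(13) = 1 + max(-1, -1) = 0
  height(10) = 1 + max(-1, 0) = 1
  height(7) = 1 + max(-1, 1) = 2
  height(6) = 1 + max(-1, 2) = 3
  height(19) = 1 + max(-1, -1) = 0
  height(39) = 1 + max(-1, -1) = 0
  height(41) = 1 + max(0, -1) = 1
  height(29) = 1 + max(0, 1) = 2
  height(17) = 1 + max(3, 2) = 4
Height = 4


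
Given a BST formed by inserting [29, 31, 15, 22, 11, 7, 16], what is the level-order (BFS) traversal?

Tree insertion order: [29, 31, 15, 22, 11, 7, 16]
Tree (level-order array): [29, 15, 31, 11, 22, None, None, 7, None, 16]
BFS from the root, enqueuing left then right child of each popped node:
  queue [29] -> pop 29, enqueue [15, 31], visited so far: [29]
  queue [15, 31] -> pop 15, enqueue [11, 22], visited so far: [29, 15]
  queue [31, 11, 22] -> pop 31, enqueue [none], visited so far: [29, 15, 31]
  queue [11, 22] -> pop 11, enqueue [7], visited so far: [29, 15, 31, 11]
  queue [22, 7] -> pop 22, enqueue [16], visited so far: [29, 15, 31, 11, 22]
  queue [7, 16] -> pop 7, enqueue [none], visited so far: [29, 15, 31, 11, 22, 7]
  queue [16] -> pop 16, enqueue [none], visited so far: [29, 15, 31, 11, 22, 7, 16]
Result: [29, 15, 31, 11, 22, 7, 16]


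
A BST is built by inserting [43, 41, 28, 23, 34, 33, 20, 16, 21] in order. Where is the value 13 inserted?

Starting tree (level order): [43, 41, None, 28, None, 23, 34, 20, None, 33, None, 16, 21]
Insertion path: 43 -> 41 -> 28 -> 23 -> 20 -> 16
Result: insert 13 as left child of 16
Final tree (level order): [43, 41, None, 28, None, 23, 34, 20, None, 33, None, 16, 21, None, None, 13]


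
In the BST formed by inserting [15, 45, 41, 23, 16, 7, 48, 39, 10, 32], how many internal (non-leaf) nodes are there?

Tree built from: [15, 45, 41, 23, 16, 7, 48, 39, 10, 32]
Tree (level-order array): [15, 7, 45, None, 10, 41, 48, None, None, 23, None, None, None, 16, 39, None, None, 32]
Rule: An internal node has at least one child.
Per-node child counts:
  node 15: 2 child(ren)
  node 7: 1 child(ren)
  node 10: 0 child(ren)
  node 45: 2 child(ren)
  node 41: 1 child(ren)
  node 23: 2 child(ren)
  node 16: 0 child(ren)
  node 39: 1 child(ren)
  node 32: 0 child(ren)
  node 48: 0 child(ren)
Matching nodes: [15, 7, 45, 41, 23, 39]
Count of internal (non-leaf) nodes: 6


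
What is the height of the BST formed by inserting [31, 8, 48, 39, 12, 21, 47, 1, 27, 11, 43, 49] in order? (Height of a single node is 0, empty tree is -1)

Insertion order: [31, 8, 48, 39, 12, 21, 47, 1, 27, 11, 43, 49]
Tree (level-order array): [31, 8, 48, 1, 12, 39, 49, None, None, 11, 21, None, 47, None, None, None, None, None, 27, 43]
Compute height bottom-up (empty subtree = -1):
  height(1) = 1 + max(-1, -1) = 0
  height(11) = 1 + max(-1, -1) = 0
  height(27) = 1 + max(-1, -1) = 0
  height(21) = 1 + max(-1, 0) = 1
  height(12) = 1 + max(0, 1) = 2
  height(8) = 1 + max(0, 2) = 3
  height(43) = 1 + max(-1, -1) = 0
  height(47) = 1 + max(0, -1) = 1
  height(39) = 1 + max(-1, 1) = 2
  height(49) = 1 + max(-1, -1) = 0
  height(48) = 1 + max(2, 0) = 3
  height(31) = 1 + max(3, 3) = 4
Height = 4


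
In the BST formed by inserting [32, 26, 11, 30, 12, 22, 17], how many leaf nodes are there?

Tree built from: [32, 26, 11, 30, 12, 22, 17]
Tree (level-order array): [32, 26, None, 11, 30, None, 12, None, None, None, 22, 17]
Rule: A leaf has 0 children.
Per-node child counts:
  node 32: 1 child(ren)
  node 26: 2 child(ren)
  node 11: 1 child(ren)
  node 12: 1 child(ren)
  node 22: 1 child(ren)
  node 17: 0 child(ren)
  node 30: 0 child(ren)
Matching nodes: [17, 30]
Count of leaf nodes: 2


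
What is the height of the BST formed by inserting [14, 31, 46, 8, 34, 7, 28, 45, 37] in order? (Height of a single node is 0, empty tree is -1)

Insertion order: [14, 31, 46, 8, 34, 7, 28, 45, 37]
Tree (level-order array): [14, 8, 31, 7, None, 28, 46, None, None, None, None, 34, None, None, 45, 37]
Compute height bottom-up (empty subtree = -1):
  height(7) = 1 + max(-1, -1) = 0
  height(8) = 1 + max(0, -1) = 1
  height(28) = 1 + max(-1, -1) = 0
  height(37) = 1 + max(-1, -1) = 0
  height(45) = 1 + max(0, -1) = 1
  height(34) = 1 + max(-1, 1) = 2
  height(46) = 1 + max(2, -1) = 3
  height(31) = 1 + max(0, 3) = 4
  height(14) = 1 + max(1, 4) = 5
Height = 5


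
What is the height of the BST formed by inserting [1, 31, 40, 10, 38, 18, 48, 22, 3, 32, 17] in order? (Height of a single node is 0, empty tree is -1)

Insertion order: [1, 31, 40, 10, 38, 18, 48, 22, 3, 32, 17]
Tree (level-order array): [1, None, 31, 10, 40, 3, 18, 38, 48, None, None, 17, 22, 32]
Compute height bottom-up (empty subtree = -1):
  height(3) = 1 + max(-1, -1) = 0
  height(17) = 1 + max(-1, -1) = 0
  height(22) = 1 + max(-1, -1) = 0
  height(18) = 1 + max(0, 0) = 1
  height(10) = 1 + max(0, 1) = 2
  height(32) = 1 + max(-1, -1) = 0
  height(38) = 1 + max(0, -1) = 1
  height(48) = 1 + max(-1, -1) = 0
  height(40) = 1 + max(1, 0) = 2
  height(31) = 1 + max(2, 2) = 3
  height(1) = 1 + max(-1, 3) = 4
Height = 4


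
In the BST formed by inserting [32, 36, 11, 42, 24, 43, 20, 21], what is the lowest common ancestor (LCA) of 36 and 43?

Tree insertion order: [32, 36, 11, 42, 24, 43, 20, 21]
Tree (level-order array): [32, 11, 36, None, 24, None, 42, 20, None, None, 43, None, 21]
In a BST, the LCA of p=36, q=43 is the first node v on the
root-to-leaf path with p <= v <= q (go left if both < v, right if both > v).
Walk from root:
  at 32: both 36 and 43 > 32, go right
  at 36: 36 <= 36 <= 43, this is the LCA
LCA = 36


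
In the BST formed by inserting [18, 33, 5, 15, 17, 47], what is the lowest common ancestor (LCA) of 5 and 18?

Tree insertion order: [18, 33, 5, 15, 17, 47]
Tree (level-order array): [18, 5, 33, None, 15, None, 47, None, 17]
In a BST, the LCA of p=5, q=18 is the first node v on the
root-to-leaf path with p <= v <= q (go left if both < v, right if both > v).
Walk from root:
  at 18: 5 <= 18 <= 18, this is the LCA
LCA = 18


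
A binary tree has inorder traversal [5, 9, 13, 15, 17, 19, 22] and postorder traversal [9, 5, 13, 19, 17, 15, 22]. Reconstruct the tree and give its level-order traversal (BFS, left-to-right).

Inorder:   [5, 9, 13, 15, 17, 19, 22]
Postorder: [9, 5, 13, 19, 17, 15, 22]
Algorithm: postorder visits root last, so walk postorder right-to-left;
each value is the root of the current inorder slice — split it at that
value, recurse on the right subtree first, then the left.
Recursive splits:
  root=22; inorder splits into left=[5, 9, 13, 15, 17, 19], right=[]
  root=15; inorder splits into left=[5, 9, 13], right=[17, 19]
  root=17; inorder splits into left=[], right=[19]
  root=19; inorder splits into left=[], right=[]
  root=13; inorder splits into left=[5, 9], right=[]
  root=5; inorder splits into left=[], right=[9]
  root=9; inorder splits into left=[], right=[]
Reconstructed level-order: [22, 15, 13, 17, 5, 19, 9]


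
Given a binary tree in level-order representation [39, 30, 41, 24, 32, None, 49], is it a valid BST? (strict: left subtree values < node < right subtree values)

Level-order array: [39, 30, 41, 24, 32, None, 49]
Validate using subtree bounds (lo, hi): at each node, require lo < value < hi,
then recurse left with hi=value and right with lo=value.
Preorder trace (stopping at first violation):
  at node 39 with bounds (-inf, +inf): OK
  at node 30 with bounds (-inf, 39): OK
  at node 24 with bounds (-inf, 30): OK
  at node 32 with bounds (30, 39): OK
  at node 41 with bounds (39, +inf): OK
  at node 49 with bounds (41, +inf): OK
No violation found at any node.
Result: Valid BST


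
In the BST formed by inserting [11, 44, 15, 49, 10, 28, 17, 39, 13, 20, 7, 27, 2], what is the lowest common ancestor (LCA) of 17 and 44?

Tree insertion order: [11, 44, 15, 49, 10, 28, 17, 39, 13, 20, 7, 27, 2]
Tree (level-order array): [11, 10, 44, 7, None, 15, 49, 2, None, 13, 28, None, None, None, None, None, None, 17, 39, None, 20, None, None, None, 27]
In a BST, the LCA of p=17, q=44 is the first node v on the
root-to-leaf path with p <= v <= q (go left if both < v, right if both > v).
Walk from root:
  at 11: both 17 and 44 > 11, go right
  at 44: 17 <= 44 <= 44, this is the LCA
LCA = 44


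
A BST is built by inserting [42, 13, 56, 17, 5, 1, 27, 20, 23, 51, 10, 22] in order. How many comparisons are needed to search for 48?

Search path for 48: 42 -> 56 -> 51
Found: False
Comparisons: 3


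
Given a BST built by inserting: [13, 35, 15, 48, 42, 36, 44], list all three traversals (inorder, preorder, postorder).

Tree insertion order: [13, 35, 15, 48, 42, 36, 44]
Tree (level-order array): [13, None, 35, 15, 48, None, None, 42, None, 36, 44]
Inorder (L, root, R): [13, 15, 35, 36, 42, 44, 48]
Preorder (root, L, R): [13, 35, 15, 48, 42, 36, 44]
Postorder (L, R, root): [15, 36, 44, 42, 48, 35, 13]


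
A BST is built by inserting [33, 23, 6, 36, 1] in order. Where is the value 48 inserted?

Starting tree (level order): [33, 23, 36, 6, None, None, None, 1]
Insertion path: 33 -> 36
Result: insert 48 as right child of 36
Final tree (level order): [33, 23, 36, 6, None, None, 48, 1]


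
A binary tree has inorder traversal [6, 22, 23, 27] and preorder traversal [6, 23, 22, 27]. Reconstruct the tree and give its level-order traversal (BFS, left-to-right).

Inorder:  [6, 22, 23, 27]
Preorder: [6, 23, 22, 27]
Algorithm: preorder visits root first, so consume preorder in order;
for each root, split the current inorder slice at that value into
left-subtree inorder and right-subtree inorder, then recurse.
Recursive splits:
  root=6; inorder splits into left=[], right=[22, 23, 27]
  root=23; inorder splits into left=[22], right=[27]
  root=22; inorder splits into left=[], right=[]
  root=27; inorder splits into left=[], right=[]
Reconstructed level-order: [6, 23, 22, 27]


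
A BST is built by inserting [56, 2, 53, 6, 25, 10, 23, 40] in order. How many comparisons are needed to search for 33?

Search path for 33: 56 -> 2 -> 53 -> 6 -> 25 -> 40
Found: False
Comparisons: 6


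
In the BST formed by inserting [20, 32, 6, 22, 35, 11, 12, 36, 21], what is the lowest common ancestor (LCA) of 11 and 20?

Tree insertion order: [20, 32, 6, 22, 35, 11, 12, 36, 21]
Tree (level-order array): [20, 6, 32, None, 11, 22, 35, None, 12, 21, None, None, 36]
In a BST, the LCA of p=11, q=20 is the first node v on the
root-to-leaf path with p <= v <= q (go left if both < v, right if both > v).
Walk from root:
  at 20: 11 <= 20 <= 20, this is the LCA
LCA = 20


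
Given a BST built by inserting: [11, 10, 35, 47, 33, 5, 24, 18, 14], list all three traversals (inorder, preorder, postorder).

Tree insertion order: [11, 10, 35, 47, 33, 5, 24, 18, 14]
Tree (level-order array): [11, 10, 35, 5, None, 33, 47, None, None, 24, None, None, None, 18, None, 14]
Inorder (L, root, R): [5, 10, 11, 14, 18, 24, 33, 35, 47]
Preorder (root, L, R): [11, 10, 5, 35, 33, 24, 18, 14, 47]
Postorder (L, R, root): [5, 10, 14, 18, 24, 33, 47, 35, 11]


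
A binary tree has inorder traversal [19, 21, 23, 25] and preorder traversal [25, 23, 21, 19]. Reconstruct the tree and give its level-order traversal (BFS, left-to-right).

Inorder:  [19, 21, 23, 25]
Preorder: [25, 23, 21, 19]
Algorithm: preorder visits root first, so consume preorder in order;
for each root, split the current inorder slice at that value into
left-subtree inorder and right-subtree inorder, then recurse.
Recursive splits:
  root=25; inorder splits into left=[19, 21, 23], right=[]
  root=23; inorder splits into left=[19, 21], right=[]
  root=21; inorder splits into left=[19], right=[]
  root=19; inorder splits into left=[], right=[]
Reconstructed level-order: [25, 23, 21, 19]


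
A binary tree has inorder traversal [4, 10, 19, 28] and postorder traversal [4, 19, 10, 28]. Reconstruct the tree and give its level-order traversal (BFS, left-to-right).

Inorder:   [4, 10, 19, 28]
Postorder: [4, 19, 10, 28]
Algorithm: postorder visits root last, so walk postorder right-to-left;
each value is the root of the current inorder slice — split it at that
value, recurse on the right subtree first, then the left.
Recursive splits:
  root=28; inorder splits into left=[4, 10, 19], right=[]
  root=10; inorder splits into left=[4], right=[19]
  root=19; inorder splits into left=[], right=[]
  root=4; inorder splits into left=[], right=[]
Reconstructed level-order: [28, 10, 4, 19]


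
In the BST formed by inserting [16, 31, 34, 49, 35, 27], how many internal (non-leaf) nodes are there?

Tree built from: [16, 31, 34, 49, 35, 27]
Tree (level-order array): [16, None, 31, 27, 34, None, None, None, 49, 35]
Rule: An internal node has at least one child.
Per-node child counts:
  node 16: 1 child(ren)
  node 31: 2 child(ren)
  node 27: 0 child(ren)
  node 34: 1 child(ren)
  node 49: 1 child(ren)
  node 35: 0 child(ren)
Matching nodes: [16, 31, 34, 49]
Count of internal (non-leaf) nodes: 4


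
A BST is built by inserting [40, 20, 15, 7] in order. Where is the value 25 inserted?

Starting tree (level order): [40, 20, None, 15, None, 7]
Insertion path: 40 -> 20
Result: insert 25 as right child of 20
Final tree (level order): [40, 20, None, 15, 25, 7]


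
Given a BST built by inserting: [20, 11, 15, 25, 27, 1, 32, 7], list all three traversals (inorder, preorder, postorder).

Tree insertion order: [20, 11, 15, 25, 27, 1, 32, 7]
Tree (level-order array): [20, 11, 25, 1, 15, None, 27, None, 7, None, None, None, 32]
Inorder (L, root, R): [1, 7, 11, 15, 20, 25, 27, 32]
Preorder (root, L, R): [20, 11, 1, 7, 15, 25, 27, 32]
Postorder (L, R, root): [7, 1, 15, 11, 32, 27, 25, 20]


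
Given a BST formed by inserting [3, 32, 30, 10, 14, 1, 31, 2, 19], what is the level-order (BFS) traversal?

Tree insertion order: [3, 32, 30, 10, 14, 1, 31, 2, 19]
Tree (level-order array): [3, 1, 32, None, 2, 30, None, None, None, 10, 31, None, 14, None, None, None, 19]
BFS from the root, enqueuing left then right child of each popped node:
  queue [3] -> pop 3, enqueue [1, 32], visited so far: [3]
  queue [1, 32] -> pop 1, enqueue [2], visited so far: [3, 1]
  queue [32, 2] -> pop 32, enqueue [30], visited so far: [3, 1, 32]
  queue [2, 30] -> pop 2, enqueue [none], visited so far: [3, 1, 32, 2]
  queue [30] -> pop 30, enqueue [10, 31], visited so far: [3, 1, 32, 2, 30]
  queue [10, 31] -> pop 10, enqueue [14], visited so far: [3, 1, 32, 2, 30, 10]
  queue [31, 14] -> pop 31, enqueue [none], visited so far: [3, 1, 32, 2, 30, 10, 31]
  queue [14] -> pop 14, enqueue [19], visited so far: [3, 1, 32, 2, 30, 10, 31, 14]
  queue [19] -> pop 19, enqueue [none], visited so far: [3, 1, 32, 2, 30, 10, 31, 14, 19]
Result: [3, 1, 32, 2, 30, 10, 31, 14, 19]


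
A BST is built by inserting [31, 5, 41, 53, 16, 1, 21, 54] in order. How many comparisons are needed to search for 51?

Search path for 51: 31 -> 41 -> 53
Found: False
Comparisons: 3


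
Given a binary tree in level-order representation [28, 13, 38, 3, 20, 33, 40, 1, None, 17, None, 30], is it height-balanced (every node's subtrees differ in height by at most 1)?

Tree (level-order array): [28, 13, 38, 3, 20, 33, 40, 1, None, 17, None, 30]
Definition: a tree is height-balanced if, at every node, |h(left) - h(right)| <= 1 (empty subtree has height -1).
Bottom-up per-node check:
  node 1: h_left=-1, h_right=-1, diff=0 [OK], height=0
  node 3: h_left=0, h_right=-1, diff=1 [OK], height=1
  node 17: h_left=-1, h_right=-1, diff=0 [OK], height=0
  node 20: h_left=0, h_right=-1, diff=1 [OK], height=1
  node 13: h_left=1, h_right=1, diff=0 [OK], height=2
  node 30: h_left=-1, h_right=-1, diff=0 [OK], height=0
  node 33: h_left=0, h_right=-1, diff=1 [OK], height=1
  node 40: h_left=-1, h_right=-1, diff=0 [OK], height=0
  node 38: h_left=1, h_right=0, diff=1 [OK], height=2
  node 28: h_left=2, h_right=2, diff=0 [OK], height=3
All nodes satisfy the balance condition.
Result: Balanced


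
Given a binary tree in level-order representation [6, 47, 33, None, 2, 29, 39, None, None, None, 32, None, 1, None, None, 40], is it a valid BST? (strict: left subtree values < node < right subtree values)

Level-order array: [6, 47, 33, None, 2, 29, 39, None, None, None, 32, None, 1, None, None, 40]
Validate using subtree bounds (lo, hi): at each node, require lo < value < hi,
then recurse left with hi=value and right with lo=value.
Preorder trace (stopping at first violation):
  at node 6 with bounds (-inf, +inf): OK
  at node 47 with bounds (-inf, 6): VIOLATION
Node 47 violates its bound: not (-inf < 47 < 6).
Result: Not a valid BST


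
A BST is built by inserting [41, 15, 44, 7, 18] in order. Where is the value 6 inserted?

Starting tree (level order): [41, 15, 44, 7, 18]
Insertion path: 41 -> 15 -> 7
Result: insert 6 as left child of 7
Final tree (level order): [41, 15, 44, 7, 18, None, None, 6]


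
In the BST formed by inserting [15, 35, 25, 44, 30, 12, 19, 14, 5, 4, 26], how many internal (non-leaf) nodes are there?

Tree built from: [15, 35, 25, 44, 30, 12, 19, 14, 5, 4, 26]
Tree (level-order array): [15, 12, 35, 5, 14, 25, 44, 4, None, None, None, 19, 30, None, None, None, None, None, None, 26]
Rule: An internal node has at least one child.
Per-node child counts:
  node 15: 2 child(ren)
  node 12: 2 child(ren)
  node 5: 1 child(ren)
  node 4: 0 child(ren)
  node 14: 0 child(ren)
  node 35: 2 child(ren)
  node 25: 2 child(ren)
  node 19: 0 child(ren)
  node 30: 1 child(ren)
  node 26: 0 child(ren)
  node 44: 0 child(ren)
Matching nodes: [15, 12, 5, 35, 25, 30]
Count of internal (non-leaf) nodes: 6


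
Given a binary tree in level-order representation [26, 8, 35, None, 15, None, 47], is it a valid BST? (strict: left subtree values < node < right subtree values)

Level-order array: [26, 8, 35, None, 15, None, 47]
Validate using subtree bounds (lo, hi): at each node, require lo < value < hi,
then recurse left with hi=value and right with lo=value.
Preorder trace (stopping at first violation):
  at node 26 with bounds (-inf, +inf): OK
  at node 8 with bounds (-inf, 26): OK
  at node 15 with bounds (8, 26): OK
  at node 35 with bounds (26, +inf): OK
  at node 47 with bounds (35, +inf): OK
No violation found at any node.
Result: Valid BST


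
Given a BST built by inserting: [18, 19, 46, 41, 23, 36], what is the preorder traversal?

Tree insertion order: [18, 19, 46, 41, 23, 36]
Tree (level-order array): [18, None, 19, None, 46, 41, None, 23, None, None, 36]
Preorder traversal: [18, 19, 46, 41, 23, 36]


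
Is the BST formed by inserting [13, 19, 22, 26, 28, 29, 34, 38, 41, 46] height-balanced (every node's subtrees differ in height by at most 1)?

Tree (level-order array): [13, None, 19, None, 22, None, 26, None, 28, None, 29, None, 34, None, 38, None, 41, None, 46]
Definition: a tree is height-balanced if, at every node, |h(left) - h(right)| <= 1 (empty subtree has height -1).
Bottom-up per-node check:
  node 46: h_left=-1, h_right=-1, diff=0 [OK], height=0
  node 41: h_left=-1, h_right=0, diff=1 [OK], height=1
  node 38: h_left=-1, h_right=1, diff=2 [FAIL (|-1-1|=2 > 1)], height=2
  node 34: h_left=-1, h_right=2, diff=3 [FAIL (|-1-2|=3 > 1)], height=3
  node 29: h_left=-1, h_right=3, diff=4 [FAIL (|-1-3|=4 > 1)], height=4
  node 28: h_left=-1, h_right=4, diff=5 [FAIL (|-1-4|=5 > 1)], height=5
  node 26: h_left=-1, h_right=5, diff=6 [FAIL (|-1-5|=6 > 1)], height=6
  node 22: h_left=-1, h_right=6, diff=7 [FAIL (|-1-6|=7 > 1)], height=7
  node 19: h_left=-1, h_right=7, diff=8 [FAIL (|-1-7|=8 > 1)], height=8
  node 13: h_left=-1, h_right=8, diff=9 [FAIL (|-1-8|=9 > 1)], height=9
Node 38 violates the condition: |-1 - 1| = 2 > 1.
Result: Not balanced


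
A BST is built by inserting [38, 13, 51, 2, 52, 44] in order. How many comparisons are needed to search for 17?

Search path for 17: 38 -> 13
Found: False
Comparisons: 2


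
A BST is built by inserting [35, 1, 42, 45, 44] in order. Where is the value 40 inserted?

Starting tree (level order): [35, 1, 42, None, None, None, 45, 44]
Insertion path: 35 -> 42
Result: insert 40 as left child of 42
Final tree (level order): [35, 1, 42, None, None, 40, 45, None, None, 44]


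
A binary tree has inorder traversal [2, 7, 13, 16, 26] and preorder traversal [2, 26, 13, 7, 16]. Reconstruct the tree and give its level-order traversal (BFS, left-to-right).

Inorder:  [2, 7, 13, 16, 26]
Preorder: [2, 26, 13, 7, 16]
Algorithm: preorder visits root first, so consume preorder in order;
for each root, split the current inorder slice at that value into
left-subtree inorder and right-subtree inorder, then recurse.
Recursive splits:
  root=2; inorder splits into left=[], right=[7, 13, 16, 26]
  root=26; inorder splits into left=[7, 13, 16], right=[]
  root=13; inorder splits into left=[7], right=[16]
  root=7; inorder splits into left=[], right=[]
  root=16; inorder splits into left=[], right=[]
Reconstructed level-order: [2, 26, 13, 7, 16]


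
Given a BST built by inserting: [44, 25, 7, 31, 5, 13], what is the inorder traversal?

Tree insertion order: [44, 25, 7, 31, 5, 13]
Tree (level-order array): [44, 25, None, 7, 31, 5, 13]
Inorder traversal: [5, 7, 13, 25, 31, 44]


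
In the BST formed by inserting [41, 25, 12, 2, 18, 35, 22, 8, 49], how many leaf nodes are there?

Tree built from: [41, 25, 12, 2, 18, 35, 22, 8, 49]
Tree (level-order array): [41, 25, 49, 12, 35, None, None, 2, 18, None, None, None, 8, None, 22]
Rule: A leaf has 0 children.
Per-node child counts:
  node 41: 2 child(ren)
  node 25: 2 child(ren)
  node 12: 2 child(ren)
  node 2: 1 child(ren)
  node 8: 0 child(ren)
  node 18: 1 child(ren)
  node 22: 0 child(ren)
  node 35: 0 child(ren)
  node 49: 0 child(ren)
Matching nodes: [8, 22, 35, 49]
Count of leaf nodes: 4


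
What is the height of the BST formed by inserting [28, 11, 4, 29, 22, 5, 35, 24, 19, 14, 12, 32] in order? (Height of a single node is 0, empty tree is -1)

Insertion order: [28, 11, 4, 29, 22, 5, 35, 24, 19, 14, 12, 32]
Tree (level-order array): [28, 11, 29, 4, 22, None, 35, None, 5, 19, 24, 32, None, None, None, 14, None, None, None, None, None, 12]
Compute height bottom-up (empty subtree = -1):
  height(5) = 1 + max(-1, -1) = 0
  height(4) = 1 + max(-1, 0) = 1
  height(12) = 1 + max(-1, -1) = 0
  height(14) = 1 + max(0, -1) = 1
  height(19) = 1 + max(1, -1) = 2
  height(24) = 1 + max(-1, -1) = 0
  height(22) = 1 + max(2, 0) = 3
  height(11) = 1 + max(1, 3) = 4
  height(32) = 1 + max(-1, -1) = 0
  height(35) = 1 + max(0, -1) = 1
  height(29) = 1 + max(-1, 1) = 2
  height(28) = 1 + max(4, 2) = 5
Height = 5
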